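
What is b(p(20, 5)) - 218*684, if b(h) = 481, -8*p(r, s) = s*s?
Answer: -148631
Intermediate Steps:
p(r, s) = -s²/8 (p(r, s) = -s*s/8 = -s²/8)
b(p(20, 5)) - 218*684 = 481 - 218*684 = 481 - 1*149112 = 481 - 149112 = -148631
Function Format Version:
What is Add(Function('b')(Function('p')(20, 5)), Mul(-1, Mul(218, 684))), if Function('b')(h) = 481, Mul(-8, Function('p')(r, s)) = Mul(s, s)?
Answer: -148631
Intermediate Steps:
Function('p')(r, s) = Mul(Rational(-1, 8), Pow(s, 2)) (Function('p')(r, s) = Mul(Rational(-1, 8), Mul(s, s)) = Mul(Rational(-1, 8), Pow(s, 2)))
Add(Function('b')(Function('p')(20, 5)), Mul(-1, Mul(218, 684))) = Add(481, Mul(-1, Mul(218, 684))) = Add(481, Mul(-1, 149112)) = Add(481, -149112) = -148631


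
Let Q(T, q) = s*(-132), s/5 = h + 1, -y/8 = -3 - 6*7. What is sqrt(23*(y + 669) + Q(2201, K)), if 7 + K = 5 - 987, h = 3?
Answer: sqrt(21027) ≈ 145.01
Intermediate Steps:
y = 360 (y = -8*(-3 - 6*7) = -8*(-3 - 42) = -8*(-45) = 360)
s = 20 (s = 5*(3 + 1) = 5*4 = 20)
K = -989 (K = -7 + (5 - 987) = -7 - 982 = -989)
Q(T, q) = -2640 (Q(T, q) = 20*(-132) = -2640)
sqrt(23*(y + 669) + Q(2201, K)) = sqrt(23*(360 + 669) - 2640) = sqrt(23*1029 - 2640) = sqrt(23667 - 2640) = sqrt(21027)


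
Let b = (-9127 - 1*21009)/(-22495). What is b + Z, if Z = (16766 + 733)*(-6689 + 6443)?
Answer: -96835411094/22495 ≈ -4.3048e+6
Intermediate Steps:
b = 30136/22495 (b = (-9127 - 21009)*(-1/22495) = -30136*(-1/22495) = 30136/22495 ≈ 1.3397)
Z = -4304754 (Z = 17499*(-246) = -4304754)
b + Z = 30136/22495 - 4304754 = -96835411094/22495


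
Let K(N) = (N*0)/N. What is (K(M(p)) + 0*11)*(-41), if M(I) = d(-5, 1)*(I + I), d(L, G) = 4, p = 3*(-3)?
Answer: 0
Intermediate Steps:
p = -9
M(I) = 8*I (M(I) = 4*(I + I) = 4*(2*I) = 8*I)
K(N) = 0 (K(N) = 0/N = 0)
(K(M(p)) + 0*11)*(-41) = (0 + 0*11)*(-41) = (0 + 0)*(-41) = 0*(-41) = 0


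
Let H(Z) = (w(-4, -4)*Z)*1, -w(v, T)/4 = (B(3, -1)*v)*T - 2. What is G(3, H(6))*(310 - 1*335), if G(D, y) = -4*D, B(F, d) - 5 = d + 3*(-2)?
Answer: 300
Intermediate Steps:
B(F, d) = -1 + d (B(F, d) = 5 + (d + 3*(-2)) = 5 + (d - 6) = 5 + (-6 + d) = -1 + d)
w(v, T) = 8 + 8*T*v (w(v, T) = -4*(((-1 - 1)*v)*T - 2) = -4*((-2*v)*T - 2) = -4*(-2*T*v - 2) = -4*(-2 - 2*T*v) = 8 + 8*T*v)
H(Z) = 136*Z (H(Z) = ((8 + 8*(-4)*(-4))*Z)*1 = ((8 + 128)*Z)*1 = (136*Z)*1 = 136*Z)
G(3, H(6))*(310 - 1*335) = (-4*3)*(310 - 1*335) = -12*(310 - 335) = -12*(-25) = 300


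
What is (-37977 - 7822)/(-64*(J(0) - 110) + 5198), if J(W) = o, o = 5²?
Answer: -45799/10638 ≈ -4.3052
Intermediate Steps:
o = 25
J(W) = 25
(-37977 - 7822)/(-64*(J(0) - 110) + 5198) = (-37977 - 7822)/(-64*(25 - 110) + 5198) = -45799/(-64*(-85) + 5198) = -45799/(5440 + 5198) = -45799/10638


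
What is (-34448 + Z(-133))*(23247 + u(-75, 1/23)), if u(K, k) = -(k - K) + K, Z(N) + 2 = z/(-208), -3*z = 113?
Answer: -5709842517505/7176 ≈ -7.9569e+8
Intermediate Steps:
z = -113/3 (z = -1/3*113 = -113/3 ≈ -37.667)
Z(N) = -1135/624 (Z(N) = -2 - 113/3/(-208) = -2 - 113/3*(-1/208) = -2 + 113/624 = -1135/624)
u(K, k) = -k + 2*K (u(K, k) = (K - k) + K = -k + 2*K)
(-34448 + Z(-133))*(23247 + u(-75, 1/23)) = (-34448 - 1135/624)*(23247 + (-1/23 + 2*(-75))) = -21496687*(23247 + (-1*1/23 - 150))/624 = -21496687*(23247 + (-1/23 - 150))/624 = -21496687*(23247 - 3451/23)/624 = -21496687/624*531230/23 = -5709842517505/7176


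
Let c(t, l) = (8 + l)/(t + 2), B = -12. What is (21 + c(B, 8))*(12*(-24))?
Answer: -27936/5 ≈ -5587.2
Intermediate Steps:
c(t, l) = (8 + l)/(2 + t)
(21 + c(B, 8))*(12*(-24)) = (21 + (8 + 8)/(2 - 12))*(12*(-24)) = (21 + 16/(-10))*(-288) = (21 - ⅒*16)*(-288) = (21 - 8/5)*(-288) = (97/5)*(-288) = -27936/5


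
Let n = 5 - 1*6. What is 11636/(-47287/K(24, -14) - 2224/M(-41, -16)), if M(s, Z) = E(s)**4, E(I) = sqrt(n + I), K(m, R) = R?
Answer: 10262952/2977969 ≈ 3.4463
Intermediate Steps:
n = -1 (n = 5 - 6 = -1)
E(I) = sqrt(-1 + I)
M(s, Z) = (-1 + s)**2 (M(s, Z) = (sqrt(-1 + s))**4 = (-1 + s)**2)
11636/(-47287/K(24, -14) - 2224/M(-41, -16)) = 11636/(-47287/(-14) - 2224/(-1 - 41)**2) = 11636/(-47287*(-1/14) - 2224/((-42)**2)) = 11636/(47287/14 - 2224/1764) = 11636/(47287/14 - 2224*1/1764) = 11636/(47287/14 - 556/441) = 11636/(2977969/882) = 11636*(882/2977969) = 10262952/2977969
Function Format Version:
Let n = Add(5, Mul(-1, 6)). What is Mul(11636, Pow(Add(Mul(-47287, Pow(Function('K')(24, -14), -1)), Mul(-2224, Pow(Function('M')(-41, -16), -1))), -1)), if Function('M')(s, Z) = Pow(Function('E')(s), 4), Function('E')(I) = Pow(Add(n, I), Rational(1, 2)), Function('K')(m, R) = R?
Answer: Rational(10262952, 2977969) ≈ 3.4463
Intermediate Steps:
n = -1 (n = Add(5, -6) = -1)
Function('E')(I) = Pow(Add(-1, I), Rational(1, 2))
Function('M')(s, Z) = Pow(Add(-1, s), 2) (Function('M')(s, Z) = Pow(Pow(Add(-1, s), Rational(1, 2)), 4) = Pow(Add(-1, s), 2))
Mul(11636, Pow(Add(Mul(-47287, Pow(Function('K')(24, -14), -1)), Mul(-2224, Pow(Function('M')(-41, -16), -1))), -1)) = Mul(11636, Pow(Add(Mul(-47287, Pow(-14, -1)), Mul(-2224, Pow(Pow(Add(-1, -41), 2), -1))), -1)) = Mul(11636, Pow(Add(Mul(-47287, Rational(-1, 14)), Mul(-2224, Pow(Pow(-42, 2), -1))), -1)) = Mul(11636, Pow(Add(Rational(47287, 14), Mul(-2224, Pow(1764, -1))), -1)) = Mul(11636, Pow(Add(Rational(47287, 14), Mul(-2224, Rational(1, 1764))), -1)) = Mul(11636, Pow(Add(Rational(47287, 14), Rational(-556, 441)), -1)) = Mul(11636, Pow(Rational(2977969, 882), -1)) = Mul(11636, Rational(882, 2977969)) = Rational(10262952, 2977969)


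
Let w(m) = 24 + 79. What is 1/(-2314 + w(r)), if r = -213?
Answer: -1/2211 ≈ -0.00045228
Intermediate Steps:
w(m) = 103
1/(-2314 + w(r)) = 1/(-2314 + 103) = 1/(-2211) = -1/2211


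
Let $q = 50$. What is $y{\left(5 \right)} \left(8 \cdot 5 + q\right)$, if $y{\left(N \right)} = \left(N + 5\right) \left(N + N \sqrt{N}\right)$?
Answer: $4500 + 4500 \sqrt{5} \approx 14562.0$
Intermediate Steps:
$y{\left(N \right)} = \left(5 + N\right) \left(N + N^{\frac{3}{2}}\right)$
$y{\left(5 \right)} \left(8 \cdot 5 + q\right) = \left(5^{2} + 5^{\frac{5}{2}} + 5 \cdot 5 + 5 \cdot 5^{\frac{3}{2}}\right) \left(8 \cdot 5 + 50\right) = \left(25 + 25 \sqrt{5} + 25 + 5 \cdot 5 \sqrt{5}\right) \left(40 + 50\right) = \left(25 + 25 \sqrt{5} + 25 + 25 \sqrt{5}\right) 90 = \left(50 + 50 \sqrt{5}\right) 90 = 4500 + 4500 \sqrt{5}$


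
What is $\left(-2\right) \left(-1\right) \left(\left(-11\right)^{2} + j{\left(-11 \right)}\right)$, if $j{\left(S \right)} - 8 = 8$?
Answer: $274$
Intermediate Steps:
$j{\left(S \right)} = 16$ ($j{\left(S \right)} = 8 + 8 = 16$)
$\left(-2\right) \left(-1\right) \left(\left(-11\right)^{2} + j{\left(-11 \right)}\right) = \left(-2\right) \left(-1\right) \left(\left(-11\right)^{2} + 16\right) = 2 \left(121 + 16\right) = 2 \cdot 137 = 274$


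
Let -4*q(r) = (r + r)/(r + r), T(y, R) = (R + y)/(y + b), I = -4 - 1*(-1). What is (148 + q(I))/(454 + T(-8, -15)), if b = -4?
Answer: 1773/5471 ≈ 0.32407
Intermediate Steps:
I = -3 (I = -4 + 1 = -3)
T(y, R) = (R + y)/(-4 + y) (T(y, R) = (R + y)/(y - 4) = (R + y)/(-4 + y))
q(r) = -¼ (q(r) = -(r + r)/(4*(r + r)) = -2*r/(4*(2*r)) = -2*r*1/(2*r)/4 = -¼*1 = -¼)
(148 + q(I))/(454 + T(-8, -15)) = (148 - ¼)/(454 + (-15 - 8)/(-4 - 8)) = 591/(4*(454 - 23/(-12))) = 591/(4*(454 - 1/12*(-23))) = 591/(4*(454 + 23/12)) = 591/(4*(5471/12)) = (591/4)*(12/5471) = 1773/5471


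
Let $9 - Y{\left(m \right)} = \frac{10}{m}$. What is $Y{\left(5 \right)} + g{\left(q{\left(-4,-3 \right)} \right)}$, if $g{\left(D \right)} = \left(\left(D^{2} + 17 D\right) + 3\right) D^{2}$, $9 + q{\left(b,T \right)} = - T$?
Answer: $-2261$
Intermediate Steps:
$q{\left(b,T \right)} = -9 - T$
$Y{\left(m \right)} = 9 - \frac{10}{m}$
$g{\left(D \right)} = D^{2} \left(3 + D^{2} + 17 D\right)$ ($g{\left(D \right)} = \left(3 + D^{2} + 17 D\right) D^{2} = D^{2} \left(3 + D^{2} + 17 D\right)$)
$Y{\left(5 \right)} + g{\left(q{\left(-4,-3 \right)} \right)} = \left(9 - \frac{10}{5}\right) + \left(-9 - -3\right)^{2} \left(3 + \left(-9 - -3\right)^{2} + 17 \left(-9 - -3\right)\right) = \left(9 - 2\right) + \left(-9 + 3\right)^{2} \left(3 + \left(-9 + 3\right)^{2} + 17 \left(-9 + 3\right)\right) = \left(9 - 2\right) + \left(-6\right)^{2} \left(3 + \left(-6\right)^{2} + 17 \left(-6\right)\right) = 7 + 36 \left(3 + 36 - 102\right) = 7 + 36 \left(-63\right) = 7 - 2268 = -2261$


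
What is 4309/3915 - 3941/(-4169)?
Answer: 33393236/16321635 ≈ 2.0459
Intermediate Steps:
4309/3915 - 3941/(-4169) = 4309*(1/3915) - 3941*(-1/4169) = 4309/3915 + 3941/4169 = 33393236/16321635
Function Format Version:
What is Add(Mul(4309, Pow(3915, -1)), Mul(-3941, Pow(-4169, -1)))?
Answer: Rational(33393236, 16321635) ≈ 2.0459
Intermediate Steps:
Add(Mul(4309, Pow(3915, -1)), Mul(-3941, Pow(-4169, -1))) = Add(Mul(4309, Rational(1, 3915)), Mul(-3941, Rational(-1, 4169))) = Add(Rational(4309, 3915), Rational(3941, 4169)) = Rational(33393236, 16321635)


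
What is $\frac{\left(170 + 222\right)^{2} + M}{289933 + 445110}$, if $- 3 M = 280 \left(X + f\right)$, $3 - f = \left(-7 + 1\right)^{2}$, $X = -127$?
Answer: $\frac{505792}{2205129} \approx 0.22937$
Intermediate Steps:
$f = -33$ ($f = 3 - \left(-7 + 1\right)^{2} = 3 - \left(-6\right)^{2} = 3 - 36 = -33$)
$M = \frac{44800}{3}$ ($M = - \frac{280 \left(-127 - 33\right)}{3} = - \frac{280 \left(-160\right)}{3} = \left(- \frac{1}{3}\right) \left(-44800\right) = \frac{44800}{3} \approx 14933.0$)
$\frac{\left(170 + 222\right)^{2} + M}{289933 + 445110} = \frac{\left(170 + 222\right)^{2} + \frac{44800}{3}}{289933 + 445110} = \frac{392^{2} + \frac{44800}{3}}{735043} = \left(153664 + \frac{44800}{3}\right) \frac{1}{735043} = \frac{505792}{3} \cdot \frac{1}{735043} = \frac{505792}{2205129}$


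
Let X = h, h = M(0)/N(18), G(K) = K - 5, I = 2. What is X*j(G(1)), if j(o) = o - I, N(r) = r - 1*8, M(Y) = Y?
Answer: 0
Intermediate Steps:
G(K) = -5 + K
N(r) = -8 + r (N(r) = r - 8 = -8 + r)
j(o) = -2 + o (j(o) = o - 1*2 = o - 2 = -2 + o)
h = 0 (h = 0/(-8 + 18) = 0/10 = 0*(1/10) = 0)
X = 0
X*j(G(1)) = 0*(-2 + (-5 + 1)) = 0*(-2 - 4) = 0*(-6) = 0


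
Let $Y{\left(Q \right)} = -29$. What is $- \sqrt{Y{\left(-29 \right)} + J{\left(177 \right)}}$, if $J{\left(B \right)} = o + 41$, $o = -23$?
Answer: $- i \sqrt{11} \approx - 3.3166 i$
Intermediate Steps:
$J{\left(B \right)} = 18$ ($J{\left(B \right)} = -23 + 41 = 18$)
$- \sqrt{Y{\left(-29 \right)} + J{\left(177 \right)}} = - \sqrt{-29 + 18} = - \sqrt{-11} = - i \sqrt{11}$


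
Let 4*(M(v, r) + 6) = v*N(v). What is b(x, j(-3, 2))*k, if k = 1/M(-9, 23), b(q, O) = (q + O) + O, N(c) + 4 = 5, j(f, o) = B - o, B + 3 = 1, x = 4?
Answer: 16/33 ≈ 0.48485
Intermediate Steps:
B = -2 (B = -3 + 1 = -2)
j(f, o) = -2 - o
N(c) = 1 (N(c) = -4 + 5 = 1)
b(q, O) = q + 2*O (b(q, O) = (O + q) + O = q + 2*O)
M(v, r) = -6 + v/4 (M(v, r) = -6 + (v*1)/4 = -6 + v/4)
k = -4/33 (k = 1/(-6 + (1/4)*(-9)) = 1/(-6 - 9/4) = 1/(-33/4) = -4/33 ≈ -0.12121)
b(x, j(-3, 2))*k = (4 + 2*(-2 - 1*2))*(-4/33) = (4 + 2*(-2 - 2))*(-4/33) = (4 + 2*(-4))*(-4/33) = (4 - 8)*(-4/33) = -4*(-4/33) = 16/33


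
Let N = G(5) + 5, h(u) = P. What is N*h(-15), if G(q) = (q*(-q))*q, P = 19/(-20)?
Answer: 114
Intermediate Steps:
P = -19/20 (P = 19*(-1/20) = -19/20 ≈ -0.95000)
G(q) = -q³ (G(q) = (-q²)*q = -q³)
h(u) = -19/20
N = -120 (N = -1*5³ + 5 = -1*125 + 5 = -125 + 5 = -120)
N*h(-15) = -120*(-19/20) = 114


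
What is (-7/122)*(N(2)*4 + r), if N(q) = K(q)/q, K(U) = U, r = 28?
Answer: -112/61 ≈ -1.8361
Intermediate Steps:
N(q) = 1 (N(q) = q/q = 1)
(-7/122)*(N(2)*4 + r) = (-7/122)*(1*4 + 28) = (-7*1/122)*(4 + 28) = -7/122*32 = -112/61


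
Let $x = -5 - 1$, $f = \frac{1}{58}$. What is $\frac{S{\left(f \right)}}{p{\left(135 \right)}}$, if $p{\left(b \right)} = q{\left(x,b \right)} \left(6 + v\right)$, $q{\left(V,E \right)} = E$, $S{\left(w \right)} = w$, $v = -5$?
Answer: $\frac{1}{7830} \approx 0.00012771$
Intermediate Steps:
$f = \frac{1}{58} \approx 0.017241$
$x = -6$
$p{\left(b \right)} = b$ ($p{\left(b \right)} = b \left(6 - 5\right) = b 1 = b$)
$\frac{S{\left(f \right)}}{p{\left(135 \right)}} = \frac{1}{58 \cdot 135} = \frac{1}{58} \cdot \frac{1}{135} = \frac{1}{7830}$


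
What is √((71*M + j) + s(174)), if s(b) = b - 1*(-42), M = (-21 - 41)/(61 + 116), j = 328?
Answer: √16263822/177 ≈ 22.784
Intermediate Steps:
M = -62/177 ≈ -0.35028
s(b) = 42 + b (s(b) = b + 42 = 42 + b)
√((71*M + j) + s(174)) = √((71*(-62/177) + 328) + (42 + 174)) = √((-4402/177 + 328) + 216) = √(53654/177 + 216) = √(91886/177) = √16263822/177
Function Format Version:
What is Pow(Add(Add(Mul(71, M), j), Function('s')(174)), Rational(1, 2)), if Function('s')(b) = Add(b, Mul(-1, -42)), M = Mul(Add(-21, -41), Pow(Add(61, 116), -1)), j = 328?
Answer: Mul(Rational(1, 177), Pow(16263822, Rational(1, 2))) ≈ 22.784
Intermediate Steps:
M = Rational(-62, 177) (M = Mul(-62, Pow(177, -1)) = Mul(-62, Rational(1, 177)) = Rational(-62, 177) ≈ -0.35028)
Function('s')(b) = Add(42, b) (Function('s')(b) = Add(b, 42) = Add(42, b))
Pow(Add(Add(Mul(71, M), j), Function('s')(174)), Rational(1, 2)) = Pow(Add(Add(Mul(71, Rational(-62, 177)), 328), Add(42, 174)), Rational(1, 2)) = Pow(Add(Add(Rational(-4402, 177), 328), 216), Rational(1, 2)) = Pow(Add(Rational(53654, 177), 216), Rational(1, 2)) = Pow(Rational(91886, 177), Rational(1, 2)) = Mul(Rational(1, 177), Pow(16263822, Rational(1, 2)))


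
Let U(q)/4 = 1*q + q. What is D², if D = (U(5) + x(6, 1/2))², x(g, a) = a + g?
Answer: 74805201/16 ≈ 4.6753e+6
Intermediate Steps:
U(q) = 8*q (U(q) = 4*(1*q + q) = 4*(q + q) = 4*(2*q) = 8*q)
D = 8649/4 (D = (8*5 + (1/2 + 6))² = (40 + (½ + 6))² = (40 + 13/2)² = (93/2)² = 8649/4 ≈ 2162.3)
D² = (8649/4)² = 74805201/16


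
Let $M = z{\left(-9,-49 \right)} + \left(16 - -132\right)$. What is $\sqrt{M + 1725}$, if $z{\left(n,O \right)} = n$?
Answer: $2 \sqrt{466} \approx 43.174$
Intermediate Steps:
$M = 139$ ($M = -9 + \left(16 - -132\right) = -9 + \left(16 + 132\right) = -9 + 148 = 139$)
$\sqrt{M + 1725} = \sqrt{139 + 1725} = \sqrt{1864} = 2 \sqrt{466}$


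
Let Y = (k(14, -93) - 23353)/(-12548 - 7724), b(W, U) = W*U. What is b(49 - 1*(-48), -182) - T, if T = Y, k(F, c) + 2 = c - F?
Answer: -178952675/10136 ≈ -17655.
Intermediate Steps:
k(F, c) = -2 + c - F (k(F, c) = -2 + (c - F) = -2 + c - F)
b(W, U) = U*W
Y = 11731/10136 (Y = ((-2 - 93 - 1*14) - 23353)/(-12548 - 7724) = ((-2 - 93 - 14) - 23353)/(-20272) = (-109 - 23353)*(-1/20272) = -23462*(-1/20272) = 11731/10136 ≈ 1.1574)
T = 11731/10136 ≈ 1.1574
b(49 - 1*(-48), -182) - T = -182*(49 - 1*(-48)) - 1*11731/10136 = -182*(49 + 48) - 11731/10136 = -182*97 - 11731/10136 = -17654 - 11731/10136 = -178952675/10136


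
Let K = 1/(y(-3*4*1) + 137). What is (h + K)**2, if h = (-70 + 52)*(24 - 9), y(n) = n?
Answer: 1138995001/15625 ≈ 72896.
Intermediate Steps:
h = -270 (h = -18*15 = -270)
K = 1/125 (K = 1/(-3*4*1 + 137) = 1/(-12*1 + 137) = 1/(-12 + 137) = 1/125 ≈ 0.0080000)
(h + K)**2 = (-270 + 1/125)**2 = (-33749/125)**2 = 1138995001/15625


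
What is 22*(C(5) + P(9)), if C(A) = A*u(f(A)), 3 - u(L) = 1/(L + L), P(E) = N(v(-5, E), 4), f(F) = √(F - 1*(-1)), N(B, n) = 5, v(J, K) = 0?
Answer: 440 - 55*√6/6 ≈ 417.55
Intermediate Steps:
f(F) = √(1 + F) (f(F) = √(F + 1) = √(1 + F))
P(E) = 5
u(L) = 3 - 1/(2*L) (u(L) = 3 - 1/(L + L) = 3 - 1/(2*L))
C(A) = A*(3 - 1/(2*√(1 + A)))
22*(C(5) + P(9)) = 22*((3*5 - ½*5/√(1 + 5)) + 5) = 22*((15 - ½*5/√6) + 5) = 22*((15 - ½*5*√6/6) + 5) = 22*((15 - 5*√6/12) + 5) = 22*(20 - 5*√6/12) = 440 - 55*√6/6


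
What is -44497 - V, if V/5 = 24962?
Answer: -169307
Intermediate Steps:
V = 124810 (V = 5*24962 = 124810)
-44497 - V = -44497 - 1*124810 = -44497 - 124810 = -169307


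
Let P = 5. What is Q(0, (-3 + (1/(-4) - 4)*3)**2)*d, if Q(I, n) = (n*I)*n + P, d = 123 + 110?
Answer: 1165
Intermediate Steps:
d = 233
Q(I, n) = 5 + I*n**2 (Q(I, n) = (n*I)*n + 5 = (I*n)*n + 5 = I*n**2 + 5 = 5 + I*n**2)
Q(0, (-3 + (1/(-4) - 4)*3)**2)*d = (5 + 0*((-3 + (1/(-4) - 4)*3)**2)**2)*233 = (5 + 0*((-3 + (1*(-1/4) - 4)*3)**2)**2)*233 = (5 + 0*((-3 + (-1/4 - 4)*3)**2)**2)*233 = (5 + 0*((-3 - 17/4*3)**2)**2)*233 = (5 + 0*((-3 - 51/4)**2)**2)*233 = (5 + 0*((-63/4)**2)**2)*233 = (5 + 0*(3969/16)**2)*233 = (5 + 0*(15752961/256))*233 = (5 + 0)*233 = 5*233 = 1165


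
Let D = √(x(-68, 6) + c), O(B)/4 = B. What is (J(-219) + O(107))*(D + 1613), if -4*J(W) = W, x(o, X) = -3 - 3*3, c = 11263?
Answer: 3114703/4 + 1931*√11251/4 ≈ 8.2988e+5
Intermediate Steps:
O(B) = 4*B
x(o, X) = -12 (x(o, X) = -3 - 9 = -12)
J(W) = -W/4
D = √11251 (D = √(-12 + 11263) = √11251 ≈ 106.07)
(J(-219) + O(107))*(D + 1613) = (-¼*(-219) + 4*107)*(√11251 + 1613) = (219/4 + 428)*(1613 + √11251) = 1931*(1613 + √11251)/4 = 3114703/4 + 1931*√11251/4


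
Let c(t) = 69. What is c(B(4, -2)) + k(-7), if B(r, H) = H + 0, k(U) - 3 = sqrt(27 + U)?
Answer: 72 + 2*sqrt(5) ≈ 76.472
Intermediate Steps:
k(U) = 3 + sqrt(27 + U)
B(r, H) = H
c(B(4, -2)) + k(-7) = 69 + (3 + sqrt(27 - 7)) = 69 + (3 + sqrt(20)) = 69 + (3 + 2*sqrt(5)) = 72 + 2*sqrt(5)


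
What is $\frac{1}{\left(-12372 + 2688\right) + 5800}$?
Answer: $- \frac{1}{3884} \approx -0.00025747$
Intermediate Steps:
$\frac{1}{\left(-12372 + 2688\right) + 5800} = \frac{1}{-9684 + 5800} = \frac{1}{-3884} = - \frac{1}{3884}$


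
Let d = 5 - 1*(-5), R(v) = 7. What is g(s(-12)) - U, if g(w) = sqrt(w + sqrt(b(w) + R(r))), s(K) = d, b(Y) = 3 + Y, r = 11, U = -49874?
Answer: 49874 + sqrt(10 + 2*sqrt(5)) ≈ 49878.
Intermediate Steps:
d = 10 (d = 5 + 5 = 10)
s(K) = 10
g(w) = sqrt(w + sqrt(10 + w)) (g(w) = sqrt(w + sqrt((3 + w) + 7)) = sqrt(w + sqrt(10 + w)))
g(s(-12)) - U = sqrt(10 + sqrt(10 + 10)) - 1*(-49874) = sqrt(10 + sqrt(20)) + 49874 = sqrt(10 + 2*sqrt(5)) + 49874 = 49874 + sqrt(10 + 2*sqrt(5))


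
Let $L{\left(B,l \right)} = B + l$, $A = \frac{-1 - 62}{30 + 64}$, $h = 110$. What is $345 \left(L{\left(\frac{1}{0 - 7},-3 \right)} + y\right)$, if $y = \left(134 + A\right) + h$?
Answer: $\frac{54524835}{658} \approx 82865.0$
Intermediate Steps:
$A = - \frac{63}{94} \approx -0.67021$
$y = \frac{22873}{94}$ ($y = \left(134 - \frac{63}{94}\right) + 110 = \frac{12533}{94} + 110 = \frac{22873}{94} \approx 243.33$)
$345 \left(L{\left(\frac{1}{0 - 7},-3 \right)} + y\right) = 345 \left(\left(\frac{1}{0 - 7} - 3\right) + \frac{22873}{94}\right) = 345 \left(\left(\frac{1}{-7} - 3\right) + \frac{22873}{94}\right) = 345 \left(\left(- \frac{1}{7} - 3\right) + \frac{22873}{94}\right) = 345 \left(- \frac{22}{7} + \frac{22873}{94}\right) = 345 \cdot \frac{158043}{658} = \frac{54524835}{658}$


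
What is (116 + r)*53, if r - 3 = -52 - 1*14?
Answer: 2809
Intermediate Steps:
r = -63 (r = 3 + (-52 - 1*14) = 3 + (-52 - 14) = 3 - 66 = -63)
(116 + r)*53 = (116 - 63)*53 = 53*53 = 2809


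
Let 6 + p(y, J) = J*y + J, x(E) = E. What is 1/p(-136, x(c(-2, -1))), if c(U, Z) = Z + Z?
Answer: 1/264 ≈ 0.0037879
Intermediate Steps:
c(U, Z) = 2*Z
p(y, J) = -6 + J + J*y (p(y, J) = -6 + (J*y + J) = -6 + (J + J*y) = -6 + J + J*y)
1/p(-136, x(c(-2, -1))) = 1/(-6 + 2*(-1) + (2*(-1))*(-136)) = 1/(-6 - 2 - 2*(-136)) = 1/(-6 - 2 + 272) = 1/264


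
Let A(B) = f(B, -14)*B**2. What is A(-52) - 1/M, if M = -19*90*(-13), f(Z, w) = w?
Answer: -841538881/22230 ≈ -37856.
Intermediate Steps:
A(B) = -14*B**2
M = 22230 (M = -1710*(-13) = 22230)
A(-52) - 1/M = -14*(-52)**2 - 1/22230 = -14*2704 - 1*1/22230 = -37856 - 1/22230 = -841538881/22230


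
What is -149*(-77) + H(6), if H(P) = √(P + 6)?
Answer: 11473 + 2*√3 ≈ 11476.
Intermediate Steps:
H(P) = √(6 + P)
-149*(-77) + H(6) = -149*(-77) + √(6 + 6) = 11473 + √12 = 11473 + 2*√3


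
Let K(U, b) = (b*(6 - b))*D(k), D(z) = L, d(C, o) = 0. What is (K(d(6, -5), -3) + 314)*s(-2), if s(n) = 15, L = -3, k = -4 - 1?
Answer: 5925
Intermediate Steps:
k = -5
D(z) = -3
K(U, b) = -3*b*(6 - b) (K(U, b) = (b*(6 - b))*(-3) = -3*b*(6 - b))
(K(d(6, -5), -3) + 314)*s(-2) = (3*(-3)*(-6 - 3) + 314)*15 = (3*(-3)*(-9) + 314)*15 = (81 + 314)*15 = 395*15 = 5925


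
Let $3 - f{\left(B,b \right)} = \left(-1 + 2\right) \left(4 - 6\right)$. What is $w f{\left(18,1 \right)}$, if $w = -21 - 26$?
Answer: $-235$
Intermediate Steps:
$f{\left(B,b \right)} = 5$ ($f{\left(B,b \right)} = 3 - \left(-1 + 2\right) \left(4 - 6\right) = 3 - 1 \left(-2\right) = 3 - -2 = 3 + 2 = 5$)
$w = -47$ ($w = -21 - 26 = -47$)
$w f{\left(18,1 \right)} = \left(-47\right) 5 = -235$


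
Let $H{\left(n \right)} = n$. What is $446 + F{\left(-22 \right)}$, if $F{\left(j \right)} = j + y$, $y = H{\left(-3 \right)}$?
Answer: $421$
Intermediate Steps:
$y = -3$
$F{\left(j \right)} = -3 + j$ ($F{\left(j \right)} = j - 3 = -3 + j$)
$446 + F{\left(-22 \right)} = 446 - 25 = 421$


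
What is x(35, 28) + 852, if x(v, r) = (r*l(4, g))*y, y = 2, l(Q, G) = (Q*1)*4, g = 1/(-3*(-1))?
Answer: 1748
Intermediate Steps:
g = ⅓ (g = 1/3 = ⅓ ≈ 0.33333)
l(Q, G) = 4*Q (l(Q, G) = Q*4 = 4*Q)
x(v, r) = 32*r (x(v, r) = (r*(4*4))*2 = (r*16)*2 = (16*r)*2 = 32*r)
x(35, 28) + 852 = 32*28 + 852 = 896 + 852 = 1748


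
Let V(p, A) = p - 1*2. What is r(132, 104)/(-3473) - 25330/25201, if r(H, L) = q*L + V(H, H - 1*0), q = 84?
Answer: -311403156/87523073 ≈ -3.5580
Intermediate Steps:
V(p, A) = -2 + p (V(p, A) = p - 2 = -2 + p)
r(H, L) = -2 + H + 84*L (r(H, L) = 84*L + (-2 + H) = -2 + H + 84*L)
r(132, 104)/(-3473) - 25330/25201 = (-2 + 132 + 84*104)/(-3473) - 25330/25201 = (-2 + 132 + 8736)*(-1/3473) - 25330*1/25201 = 8866*(-1/3473) - 25330/25201 = -8866/3473 - 25330/25201 = -311403156/87523073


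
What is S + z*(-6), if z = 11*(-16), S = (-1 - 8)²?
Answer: 1137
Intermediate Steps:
S = 81 (S = (-9)² = 81)
z = -176
S + z*(-6) = 81 - 176*(-6) = 81 + 1056 = 1137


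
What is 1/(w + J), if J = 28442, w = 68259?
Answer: 1/96701 ≈ 1.0341e-5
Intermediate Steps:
1/(w + J) = 1/(68259 + 28442) = 1/96701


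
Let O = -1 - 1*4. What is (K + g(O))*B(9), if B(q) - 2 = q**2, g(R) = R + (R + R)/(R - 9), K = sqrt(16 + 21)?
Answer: -2490/7 + 83*sqrt(37) ≈ 149.16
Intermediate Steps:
O = -5 (O = -1 - 4 = -5)
K = sqrt(37) ≈ 6.0828
g(R) = R + 2*R/(-9 + R) (g(R) = R + (2*R)/(-9 + R) = R + 2*R/(-9 + R))
B(q) = 2 + q**2
(K + g(O))*B(9) = (sqrt(37) - 5*(-7 - 5)/(-9 - 5))*(2 + 9**2) = (sqrt(37) - 5*(-12)/(-14))*(2 + 81) = (sqrt(37) - 5*(-1/14)*(-12))*83 = (sqrt(37) - 30/7)*83 = (-30/7 + sqrt(37))*83 = -2490/7 + 83*sqrt(37)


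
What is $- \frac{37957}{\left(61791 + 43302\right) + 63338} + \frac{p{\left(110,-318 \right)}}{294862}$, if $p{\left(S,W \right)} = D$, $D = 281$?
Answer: $- \frac{11144747823}{49663901522} \approx -0.2244$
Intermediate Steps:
$p{\left(S,W \right)} = 281$
$- \frac{37957}{\left(61791 + 43302\right) + 63338} + \frac{p{\left(110,-318 \right)}}{294862} = - \frac{37957}{\left(61791 + 43302\right) + 63338} + \frac{281}{294862} = - \frac{37957}{105093 + 63338} + 281 \cdot \frac{1}{294862} = - \frac{37957}{168431} + \frac{281}{294862} = - \frac{11144747823}{49663901522}$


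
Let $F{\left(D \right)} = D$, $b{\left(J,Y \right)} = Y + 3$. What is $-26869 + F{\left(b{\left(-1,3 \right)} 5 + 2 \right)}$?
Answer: $-26837$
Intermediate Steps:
$b{\left(J,Y \right)} = 3 + Y$
$-26869 + F{\left(b{\left(-1,3 \right)} 5 + 2 \right)} = -26869 + \left(\left(3 + 3\right) 5 + 2\right) = -26869 + \left(6 \cdot 5 + 2\right) = -26869 + \left(30 + 2\right) = -26869 + 32 = -26837$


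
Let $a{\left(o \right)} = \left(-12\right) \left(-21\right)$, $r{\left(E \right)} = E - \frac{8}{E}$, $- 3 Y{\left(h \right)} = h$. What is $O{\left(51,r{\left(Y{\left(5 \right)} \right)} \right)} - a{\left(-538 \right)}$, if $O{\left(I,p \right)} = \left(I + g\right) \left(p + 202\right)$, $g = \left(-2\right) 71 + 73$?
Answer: $- \frac{19722}{5} \approx -3944.4$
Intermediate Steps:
$Y{\left(h \right)} = - \frac{h}{3}$
$g = -69$ ($g = -142 + 73 = -69$)
$O{\left(I,p \right)} = \left(-69 + I\right) \left(202 + p\right)$ ($O{\left(I,p \right)} = \left(I - 69\right) \left(p + 202\right) = \left(-69 + I\right) \left(202 + p\right)$)
$a{\left(o \right)} = 252$
$O{\left(51,r{\left(Y{\left(5 \right)} \right)} \right)} - a{\left(-538 \right)} = \left(-13938 - 69 \left(\left(- \frac{1}{3}\right) 5 - \frac{8}{\left(- \frac{1}{3}\right) 5}\right) + 202 \cdot 51 + 51 \left(\left(- \frac{1}{3}\right) 5 - \frac{8}{\left(- \frac{1}{3}\right) 5}\right)\right) - 252 = \left(-13938 - 69 \left(- \frac{5}{3} - \frac{8}{- \frac{5}{3}}\right) + 10302 + 51 \left(- \frac{5}{3} - \frac{8}{- \frac{5}{3}}\right)\right) - 252 = \left(-13938 - 69 \left(- \frac{5}{3} - - \frac{24}{5}\right) + 10302 + 51 \left(- \frac{5}{3} - - \frac{24}{5}\right)\right) - 252 = \left(-13938 - 69 \left(- \frac{5}{3} + \frac{24}{5}\right) + 10302 + 51 \left(- \frac{5}{3} + \frac{24}{5}\right)\right) - 252 = \left(-13938 - \frac{1081}{5} + 10302 + 51 \cdot \frac{47}{15}\right) - 252 = \left(-13938 - \frac{1081}{5} + 10302 + \frac{799}{5}\right) - 252 = - \frac{18462}{5} - 252 = - \frac{19722}{5}$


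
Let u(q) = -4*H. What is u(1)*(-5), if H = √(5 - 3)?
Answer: 20*√2 ≈ 28.284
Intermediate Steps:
H = √2 ≈ 1.4142
u(q) = -4*√2
u(1)*(-5) = -4*√2*(-5) = 20*√2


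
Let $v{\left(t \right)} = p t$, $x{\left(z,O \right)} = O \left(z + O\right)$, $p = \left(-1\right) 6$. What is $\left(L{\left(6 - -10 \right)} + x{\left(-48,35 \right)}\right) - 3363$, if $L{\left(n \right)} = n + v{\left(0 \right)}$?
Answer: $-3802$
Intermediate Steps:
$p = -6$
$x{\left(z,O \right)} = O \left(O + z\right)$
$v{\left(t \right)} = - 6 t$
$L{\left(n \right)} = n$ ($L{\left(n \right)} = n - 0 = n + 0 = n$)
$\left(L{\left(6 - -10 \right)} + x{\left(-48,35 \right)}\right) - 3363 = \left(\left(6 - -10\right) + 35 \left(35 - 48\right)\right) - 3363 = \left(\left(6 + 10\right) + 35 \left(-13\right)\right) - 3363 = \left(16 - 455\right) - 3363 = -439 - 3363 = -3802$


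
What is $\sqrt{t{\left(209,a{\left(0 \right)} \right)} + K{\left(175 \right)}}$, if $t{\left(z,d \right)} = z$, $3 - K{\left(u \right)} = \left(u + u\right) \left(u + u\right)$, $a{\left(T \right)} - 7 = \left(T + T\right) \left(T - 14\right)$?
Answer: $4 i \sqrt{7643} \approx 349.7 i$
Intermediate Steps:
$a{\left(T \right)} = 7 + 2 T \left(-14 + T\right)$ ($a{\left(T \right)} = 7 + \left(T + T\right) \left(T - 14\right) = 7 + 2 T \left(-14 + T\right)$)
$K{\left(u \right)} = 3 - 4 u^{2}$ ($K{\left(u \right)} = 3 - \left(u + u\right) \left(u + u\right) = 3 - 2 u 2 u = 3 - 4 u^{2}$)
$\sqrt{t{\left(209,a{\left(0 \right)} \right)} + K{\left(175 \right)}} = \sqrt{209 + \left(3 - 4 \cdot 175^{2}\right)} = \sqrt{209 + \left(3 - 122500\right)} = \sqrt{209 - 122497} = \sqrt{-122288} = 4 i \sqrt{7643}$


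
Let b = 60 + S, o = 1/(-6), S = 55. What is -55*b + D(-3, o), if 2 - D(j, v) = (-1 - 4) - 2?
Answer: -6316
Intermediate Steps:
o = -1/6 ≈ -0.16667
D(j, v) = 9 (D(j, v) = 2 - ((-1 - 4) - 2) = 2 - (-5 - 2) = 2 - 1*(-7) = 2 + 7 = 9)
b = 115 (b = 60 + 55 = 115)
-55*b + D(-3, o) = -55*115 + 9 = -6325 + 9 = -6316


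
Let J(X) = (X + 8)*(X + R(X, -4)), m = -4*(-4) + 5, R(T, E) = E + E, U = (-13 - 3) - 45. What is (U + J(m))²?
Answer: 99856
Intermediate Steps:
U = -61 (U = -16 - 45 = -61)
R(T, E) = 2*E
m = 21 (m = 16 + 5 = 21)
J(X) = (-8 + X)*(8 + X) (J(X) = (X + 8)*(X + 2*(-4)) = (8 + X)*(X - 8) = (8 + X)*(-8 + X) = (-8 + X)*(8 + X))
(U + J(m))² = (-61 + (-64 + 21²))² = (-61 + (-64 + 441))² = (-61 + 377)² = 316² = 99856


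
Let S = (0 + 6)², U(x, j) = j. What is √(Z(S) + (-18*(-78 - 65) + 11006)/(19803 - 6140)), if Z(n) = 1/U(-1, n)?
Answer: √6866245009/81978 ≈ 1.0108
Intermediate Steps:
S = 36 (S = 6² = 36)
Z(n) = 1/n
√(Z(S) + (-18*(-78 - 65) + 11006)/(19803 - 6140)) = √(1/36 + (-18*(-78 - 65) + 11006)/(19803 - 6140)) = √(1/36 + (-18*(-143) + 11006)/13663) = √(1/36 + (2574 + 11006)*(1/13663)) = √(1/36 + 13580*(1/13663)) = √(1/36 + 13580/13663) = √(502543/491868) = √6866245009/81978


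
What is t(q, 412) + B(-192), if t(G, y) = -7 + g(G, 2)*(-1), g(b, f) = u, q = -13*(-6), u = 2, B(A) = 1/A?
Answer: -1729/192 ≈ -9.0052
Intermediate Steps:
q = 78
g(b, f) = 2
t(G, y) = -9 (t(G, y) = -7 + 2*(-1) = -7 - 2 = -9)
t(q, 412) + B(-192) = -9 + 1/(-192) = -9 - 1/192 = -1729/192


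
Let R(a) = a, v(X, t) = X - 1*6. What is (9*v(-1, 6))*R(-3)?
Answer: 189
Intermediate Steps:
v(X, t) = -6 + X (v(X, t) = X - 6 = -6 + X)
(9*v(-1, 6))*R(-3) = (9*(-6 - 1))*(-3) = (9*(-7))*(-3) = -63*(-3) = 189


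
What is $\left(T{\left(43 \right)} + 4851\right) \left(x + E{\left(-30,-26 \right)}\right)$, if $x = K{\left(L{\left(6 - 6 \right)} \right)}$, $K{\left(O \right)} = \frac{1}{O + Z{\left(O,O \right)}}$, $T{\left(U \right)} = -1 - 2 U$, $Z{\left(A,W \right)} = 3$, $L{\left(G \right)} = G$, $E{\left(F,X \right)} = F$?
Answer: $-141332$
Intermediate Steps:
$K{\left(O \right)} = \frac{1}{3 + O}$ ($K{\left(O \right)} = \frac{1}{O + 3} = \frac{1}{3 + O}$)
$x = \frac{1}{3}$ ($x = \frac{1}{3 + \left(6 - 6\right)} = \frac{1}{3 + 0} = \frac{1}{3} \approx 0.33333$)
$\left(T{\left(43 \right)} + 4851\right) \left(x + E{\left(-30,-26 \right)}\right) = \left(\left(-1 - 86\right) + 4851\right) \left(\frac{1}{3} - 30\right) = \left(\left(-1 - 86\right) + 4851\right) \left(- \frac{89}{3}\right) = \left(-87 + 4851\right) \left(- \frac{89}{3}\right) = 4764 \left(- \frac{89}{3}\right) = -141332$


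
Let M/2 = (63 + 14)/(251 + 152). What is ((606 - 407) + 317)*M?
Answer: 79464/403 ≈ 197.18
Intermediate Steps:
M = 154/403 (M = 2*((63 + 14)/(251 + 152)) = 2*(77/403) = 154/403 ≈ 0.38213)
((606 - 407) + 317)*M = ((606 - 407) + 317)*(154/403) = (199 + 317)*(154/403) = 516*(154/403) = 79464/403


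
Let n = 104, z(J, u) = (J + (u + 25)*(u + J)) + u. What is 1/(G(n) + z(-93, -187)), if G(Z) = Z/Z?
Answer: 1/45081 ≈ 2.2182e-5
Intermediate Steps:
z(J, u) = J + u + (25 + u)*(J + u) (z(J, u) = (J + (25 + u)*(J + u)) + u = J + u + (25 + u)*(J + u))
G(Z) = 1
1/(G(n) + z(-93, -187)) = 1/(1 + ((-187)² + 26*(-93) + 26*(-187) - 93*(-187))) = 1/(1 + (34969 - 2418 - 4862 + 17391)) = 1/(1 + 45080) = 1/45081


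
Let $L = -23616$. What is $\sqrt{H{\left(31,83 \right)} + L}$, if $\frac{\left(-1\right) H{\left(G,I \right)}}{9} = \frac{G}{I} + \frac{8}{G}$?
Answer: $\frac{9 i \sqrt{1930658269}}{2573} \approx 153.69 i$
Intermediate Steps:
$H{\left(G,I \right)} = - \frac{72}{G} - \frac{9 G}{I}$ ($H{\left(G,I \right)} = - 9 \left(\frac{G}{I} + \frac{8}{G}\right) = - 9 \left(\frac{8}{G} + \frac{G}{I}\right) = - \frac{72}{G} - \frac{9 G}{I}$)
$\sqrt{H{\left(31,83 \right)} + L} = \sqrt{\left(- \frac{72}{31} - \frac{279}{83}\right) - 23616} = \sqrt{- \frac{14625}{2573} - 23616} = \sqrt{- \frac{60778593}{2573}} = \frac{9 i \sqrt{1930658269}}{2573}$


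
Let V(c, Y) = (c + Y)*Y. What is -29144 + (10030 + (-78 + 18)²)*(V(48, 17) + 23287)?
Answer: 332433816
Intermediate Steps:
V(c, Y) = Y*(Y + c) (V(c, Y) = (Y + c)*Y = Y*(Y + c))
-29144 + (10030 + (-78 + 18)²)*(V(48, 17) + 23287) = -29144 + (10030 + (-78 + 18)²)*(17*(17 + 48) + 23287) = -29144 + (10030 + (-60)²)*(17*65 + 23287) = -29144 + (10030 + 3600)*(1105 + 23287) = -29144 + 13630*24392 = -29144 + 332462960 = 332433816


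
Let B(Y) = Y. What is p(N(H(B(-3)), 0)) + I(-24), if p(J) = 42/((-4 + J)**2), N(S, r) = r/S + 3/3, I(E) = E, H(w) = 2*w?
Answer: -58/3 ≈ -19.333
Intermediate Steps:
N(S, r) = 1 + r/S (N(S, r) = r/S + 3*(1/3) = r/S + 1 = 1 + r/S)
p(J) = 42/(-4 + J)**2
p(N(H(B(-3)), 0)) + I(-24) = 42/(-4 + (2*(-3) + 0)/((2*(-3))))**2 - 24 = 42/(-4 + (-6 + 0)/(-6))**2 - 24 = 42/(-4 - 1/6*(-6))**2 - 24 = 42/(-4 + 1)**2 - 24 = 42/(-3)**2 - 24 = 42*(1/9) - 24 = 14/3 - 24 = -58/3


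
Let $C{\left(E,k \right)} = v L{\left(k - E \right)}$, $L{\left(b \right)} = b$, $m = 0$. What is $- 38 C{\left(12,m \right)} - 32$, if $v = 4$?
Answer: $1792$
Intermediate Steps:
$C{\left(E,k \right)} = - 4 E + 4 k$ ($C{\left(E,k \right)} = 4 \left(k - E\right) = - 4 E + 4 k$)
$- 38 C{\left(12,m \right)} - 32 = - 38 \left(\left(-4\right) 12 + 4 \cdot 0\right) - 32 = - 38 \left(-48 + 0\right) - 32 = \left(-38\right) \left(-48\right) - 32 = 1824 - 32 = 1792$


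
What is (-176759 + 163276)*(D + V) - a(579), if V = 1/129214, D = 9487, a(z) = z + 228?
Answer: -16528283227475/129214 ≈ -1.2791e+8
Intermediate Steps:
a(z) = 228 + z
V = 1/129214 ≈ 7.7391e-6
(-176759 + 163276)*(D + V) - a(579) = (-176759 + 163276)*(9487 + 1/129214) - (228 + 579) = -13483*1225853219/129214 - 1*807 = -16528178951777/129214 - 807 = -16528283227475/129214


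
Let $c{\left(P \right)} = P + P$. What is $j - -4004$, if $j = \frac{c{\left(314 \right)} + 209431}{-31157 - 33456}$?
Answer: $\frac{258500393}{64613} \approx 4000.8$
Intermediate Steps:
$c{\left(P \right)} = 2 P$
$j = - \frac{210059}{64613}$ ($j = \frac{2 \cdot 314 + 209431}{-31157 - 33456} = \frac{628 + 209431}{-64613} = 210059 \left(- \frac{1}{64613}\right) = - \frac{210059}{64613} \approx -3.251$)
$j - -4004 = - \frac{210059}{64613} - -4004 = - \frac{210059}{64613} + 4004 = \frac{258500393}{64613}$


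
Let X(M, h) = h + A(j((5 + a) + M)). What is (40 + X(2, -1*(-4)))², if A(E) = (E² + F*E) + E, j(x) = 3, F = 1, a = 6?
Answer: 3481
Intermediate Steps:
A(E) = E² + 2*E (A(E) = (E² + 1*E) + E = (E² + E) + E = (E + E²) + E = E² + 2*E)
X(M, h) = 15 + h (X(M, h) = h + 3*(2 + 3) = h + 3*5 = h + 15 = 15 + h)
(40 + X(2, -1*(-4)))² = (40 + (15 - 1*(-4)))² = (40 + (15 + 4))² = (40 + 19)² = 59² = 3481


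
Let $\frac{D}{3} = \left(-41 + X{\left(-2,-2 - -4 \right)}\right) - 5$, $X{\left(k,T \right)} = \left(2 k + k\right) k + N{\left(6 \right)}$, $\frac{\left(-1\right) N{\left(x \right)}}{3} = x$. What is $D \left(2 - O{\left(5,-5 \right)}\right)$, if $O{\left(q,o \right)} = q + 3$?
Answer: $936$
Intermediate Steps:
$N{\left(x \right)} = - 3 x$
$O{\left(q,o \right)} = 3 + q$
$X{\left(k,T \right)} = -18 + 3 k^{2}$ ($X{\left(k,T \right)} = \left(2 k + k\right) k - 18 = 3 k k - 18 = 3 k^{2} - 18 = -18 + 3 k^{2}$)
$D = -156$ ($D = 3 \left(\left(-41 - \left(18 - 3 \left(-2\right)^{2}\right)\right) - 5\right) = 3 \left(\left(-41 + \left(-18 + 3 \cdot 4\right)\right) - 5\right) = 3 \left(\left(-41 + \left(-18 + 12\right)\right) - 5\right) = 3 \left(\left(-41 - 6\right) - 5\right) = 3 \left(-47 - 5\right) = 3 \left(-52\right) = -156$)
$D \left(2 - O{\left(5,-5 \right)}\right) = - 156 \left(2 - \left(3 + 5\right)\right) = - 156 \left(2 - 8\right) = \left(-156\right) \left(-6\right) = 936$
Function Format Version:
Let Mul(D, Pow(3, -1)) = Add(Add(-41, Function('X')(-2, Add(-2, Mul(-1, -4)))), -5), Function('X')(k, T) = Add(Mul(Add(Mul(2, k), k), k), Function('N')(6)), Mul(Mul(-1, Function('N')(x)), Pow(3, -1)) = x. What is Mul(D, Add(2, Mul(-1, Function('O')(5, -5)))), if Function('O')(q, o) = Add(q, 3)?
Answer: 936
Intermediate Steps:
Function('N')(x) = Mul(-3, x)
Function('O')(q, o) = Add(3, q)
Function('X')(k, T) = Add(-18, Mul(3, Pow(k, 2))) (Function('X')(k, T) = Add(Mul(Add(Mul(2, k), k), k), Mul(-3, 6)) = Add(Mul(Mul(3, k), k), -18) = Add(Mul(3, Pow(k, 2)), -18) = Add(-18, Mul(3, Pow(k, 2))))
D = -156 (D = Mul(3, Add(Add(-41, Add(-18, Mul(3, Pow(-2, 2)))), -5)) = Mul(3, Add(Add(-41, Add(-18, Mul(3, 4))), -5)) = Mul(3, Add(Add(-41, Add(-18, 12)), -5)) = Mul(3, Add(Add(-41, -6), -5)) = Mul(3, Add(-47, -5)) = Mul(3, -52) = -156)
Mul(D, Add(2, Mul(-1, Function('O')(5, -5)))) = Mul(-156, Add(2, Mul(-1, Add(3, 5)))) = Mul(-156, Add(2, Mul(-1, 8))) = Mul(-156, Add(2, -8)) = Mul(-156, -6) = 936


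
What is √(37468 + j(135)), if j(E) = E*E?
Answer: √55693 ≈ 235.99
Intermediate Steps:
j(E) = E²
√(37468 + j(135)) = √(37468 + 135²) = √(37468 + 18225) = √55693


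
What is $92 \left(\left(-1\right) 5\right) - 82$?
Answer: $-542$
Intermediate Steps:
$92 \left(\left(-1\right) 5\right) - 82 = 92 \left(-5\right) - 82 = -460 - 82 = -542$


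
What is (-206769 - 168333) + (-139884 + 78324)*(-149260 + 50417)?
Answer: 6084399978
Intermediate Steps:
(-206769 - 168333) + (-139884 + 78324)*(-149260 + 50417) = -375102 - 61560*(-98843) = -375102 + 6084775080 = 6084399978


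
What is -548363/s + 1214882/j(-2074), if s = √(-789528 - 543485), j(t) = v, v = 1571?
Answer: 1214882/1571 + 548363*I*√1333013/1333013 ≈ 773.32 + 474.95*I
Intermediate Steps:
j(t) = 1571
s = I*√1333013 (s = √(-1333013) = I*√1333013 ≈ 1154.6*I)
-548363/s + 1214882/j(-2074) = -548363*(-I*√1333013/1333013) + 1214882/1571 = -(-548363)*I*√1333013/1333013 + 1214882*(1/1571) = 548363*I*√1333013/1333013 + 1214882/1571 = 1214882/1571 + 548363*I*√1333013/1333013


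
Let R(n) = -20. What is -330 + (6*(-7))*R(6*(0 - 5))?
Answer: 510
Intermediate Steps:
-330 + (6*(-7))*R(6*(0 - 5)) = -330 + (6*(-7))*(-20) = -330 - 42*(-20) = -330 + 840 = 510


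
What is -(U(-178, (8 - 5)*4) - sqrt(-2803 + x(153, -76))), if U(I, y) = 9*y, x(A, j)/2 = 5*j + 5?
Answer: -108 + I*sqrt(3553) ≈ -108.0 + 59.607*I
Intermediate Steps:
x(A, j) = 10 + 10*j (x(A, j) = 2*(5*j + 5) = 2*(5 + 5*j) = 10 + 10*j)
-(U(-178, (8 - 5)*4) - sqrt(-2803 + x(153, -76))) = -(9*((8 - 5)*4) - sqrt(-2803 + (10 + 10*(-76)))) = -(9*(3*4) - sqrt(-2803 + (10 - 760))) = -(9*12 - sqrt(-2803 - 750)) = -(108 - sqrt(-3553)) = -(108 - I*sqrt(3553)) = -108 + I*sqrt(3553)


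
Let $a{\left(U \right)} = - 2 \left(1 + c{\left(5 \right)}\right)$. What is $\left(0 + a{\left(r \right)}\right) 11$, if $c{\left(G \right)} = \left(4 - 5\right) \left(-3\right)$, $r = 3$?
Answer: $-88$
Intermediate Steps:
$c{\left(G \right)} = 3$ ($c{\left(G \right)} = \left(-1\right) \left(-3\right) = 3$)
$a{\left(U \right)} = -8$ ($a{\left(U \right)} = - 2 \left(1 + 3\right) = \left(-2\right) 4 = -8$)
$\left(0 + a{\left(r \right)}\right) 11 = \left(0 - 8\right) 11 = \left(-8\right) 11 = -88$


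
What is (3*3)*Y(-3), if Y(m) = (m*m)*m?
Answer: -243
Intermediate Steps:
Y(m) = m³ (Y(m) = m²*m = m³)
(3*3)*Y(-3) = (3*3)*(-3)³ = 9*(-27) = -243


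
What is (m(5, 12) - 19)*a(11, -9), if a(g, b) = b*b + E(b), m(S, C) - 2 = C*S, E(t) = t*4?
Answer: 1935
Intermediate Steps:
E(t) = 4*t
m(S, C) = 2 + C*S
a(g, b) = b**2 + 4*b (a(g, b) = b*b + 4*b = b**2 + 4*b)
(m(5, 12) - 19)*a(11, -9) = ((2 + 12*5) - 19)*(-9*(4 - 9)) = ((2 + 60) - 19)*(-9*(-5)) = (62 - 19)*45 = 43*45 = 1935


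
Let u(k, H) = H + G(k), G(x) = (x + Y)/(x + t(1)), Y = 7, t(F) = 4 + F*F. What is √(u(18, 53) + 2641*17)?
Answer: 15*√105685/23 ≈ 212.02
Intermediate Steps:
t(F) = 4 + F²
G(x) = (7 + x)/(5 + x) (G(x) = (x + 7)/(x + (4 + 1²)) = (7 + x)/(x + (4 + 1)) = (7 + x)/(x + 5) = (7 + x)/(5 + x))
u(k, H) = H + (7 + k)/(5 + k)
√(u(18, 53) + 2641*17) = √((7 + 18 + 53*(5 + 18))/(5 + 18) + 2641*17) = √((7 + 18 + 53*23)/23 + 44897) = √((7 + 18 + 1219)/23 + 44897) = √((1/23)*1244 + 44897) = √(1244/23 + 44897) = √(1033875/23) = 15*√105685/23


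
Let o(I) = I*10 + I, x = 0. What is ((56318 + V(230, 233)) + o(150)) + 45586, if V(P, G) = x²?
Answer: 103554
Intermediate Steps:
o(I) = 11*I (o(I) = 10*I + I = 11*I)
V(P, G) = 0 (V(P, G) = 0² = 0)
((56318 + V(230, 233)) + o(150)) + 45586 = ((56318 + 0) + 11*150) + 45586 = (56318 + 1650) + 45586 = 57968 + 45586 = 103554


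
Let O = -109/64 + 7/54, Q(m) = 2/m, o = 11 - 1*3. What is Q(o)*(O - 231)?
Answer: -401887/6912 ≈ -58.143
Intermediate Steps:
o = 8 (o = 11 - 3 = 8)
O = -2719/1728 (O = -109*1/64 + 7*(1/54) = -109/64 + 7/54 = -2719/1728 ≈ -1.5735)
Q(o)*(O - 231) = (2/8)*(-2719/1728 - 231) = (2*(⅛))*(-401887/1728) = (¼)*(-401887/1728) = -401887/6912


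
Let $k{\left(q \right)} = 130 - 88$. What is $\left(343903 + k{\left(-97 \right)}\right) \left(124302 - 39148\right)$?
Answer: $29288292530$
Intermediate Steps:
$k{\left(q \right)} = 42$
$\left(343903 + k{\left(-97 \right)}\right) \left(124302 - 39148\right) = \left(343903 + 42\right) \left(124302 - 39148\right) = 343945 \cdot 85154 = 29288292530$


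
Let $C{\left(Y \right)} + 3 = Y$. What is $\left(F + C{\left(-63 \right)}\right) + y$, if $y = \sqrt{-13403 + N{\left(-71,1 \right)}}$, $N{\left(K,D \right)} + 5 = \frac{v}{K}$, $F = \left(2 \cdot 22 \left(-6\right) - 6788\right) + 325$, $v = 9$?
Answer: $-6793 + \frac{13 i \sqrt{399943}}{71} \approx -6793.0 + 115.79 i$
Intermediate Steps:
$C{\left(Y \right)} = -3 + Y$
$F = -6727$ ($F = \left(44 \left(-6\right) - 6788\right) + 325 = \left(-264 - 6788\right) + 325 = -7052 + 325 = -6727$)
$N{\left(K,D \right)} = -5 + \frac{9}{K}$
$y = \frac{13 i \sqrt{399943}}{71}$ ($y = \sqrt{-13403 - \left(5 - \frac{9}{-71}\right)} = \sqrt{-13403 + \left(-5 + 9 \left(- \frac{1}{71}\right)\right)} = \sqrt{-13403 - \frac{364}{71}} = \sqrt{- \frac{951977}{71}} = \frac{13 i \sqrt{399943}}{71} \approx 115.79 i$)
$\left(F + C{\left(-63 \right)}\right) + y = \left(-6727 - 66\right) + \frac{13 i \sqrt{399943}}{71} = -6793 + \frac{13 i \sqrt{399943}}{71}$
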